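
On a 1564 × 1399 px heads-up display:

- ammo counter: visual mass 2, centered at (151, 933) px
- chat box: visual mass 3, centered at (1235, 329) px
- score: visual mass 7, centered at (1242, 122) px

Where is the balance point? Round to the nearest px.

(1058, 309)

Weights sum to 2 + 3 + 7 = 12.
x-moment: 2·151 + 3·1235 + 7·1242 = 12701; centroid 12701/12 ≈ 1058.42.
y-moment: 2·933 + 3·329 + 7·122 = 3707; centroid 3707/12 ≈ 308.92.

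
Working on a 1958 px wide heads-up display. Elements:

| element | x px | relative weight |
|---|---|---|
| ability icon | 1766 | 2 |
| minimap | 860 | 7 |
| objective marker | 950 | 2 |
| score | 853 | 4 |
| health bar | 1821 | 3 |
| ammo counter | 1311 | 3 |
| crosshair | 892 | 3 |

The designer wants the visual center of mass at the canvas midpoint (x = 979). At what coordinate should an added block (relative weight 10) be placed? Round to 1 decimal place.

x ≈ 635.0

After adding the added block, total weight = 2 + 7 + 2 + 4 + 3 + 3 + 3 + 10 = 34.
x: need Σw·x = 34·979 = 33286. Existing = 2·1766 + 7·860 + 2·950 + 4·853 + 3·1821 + 3·1311 + 3·892 = 26936. Remainder 6350 / 10 ≈ 635.00.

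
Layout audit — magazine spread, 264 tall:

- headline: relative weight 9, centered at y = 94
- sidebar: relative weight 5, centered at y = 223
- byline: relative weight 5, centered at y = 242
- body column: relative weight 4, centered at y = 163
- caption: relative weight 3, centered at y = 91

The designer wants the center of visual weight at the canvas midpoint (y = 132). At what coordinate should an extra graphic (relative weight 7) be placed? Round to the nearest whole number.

After adding the extra graphic, total weight = 9 + 5 + 5 + 4 + 3 + 7 = 33.
y: need Σw·y = 33·132 = 4356. Existing = 9·94 + 5·223 + 5·242 + 4·163 + 3·91 = 4096. Remainder 260 / 7 ≈ 37.14.

y ≈ 37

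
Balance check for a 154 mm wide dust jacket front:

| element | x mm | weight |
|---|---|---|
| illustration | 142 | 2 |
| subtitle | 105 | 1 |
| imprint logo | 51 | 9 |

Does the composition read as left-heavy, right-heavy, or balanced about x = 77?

Weights sum to 2 + 1 + 9 = 12.
Σw·x = 2·142 + 1·105 + 9·51 = 848, so x̄ = 848/12 ≈ 70.67.
70.7 lies left of the midline 77, so the layout is left-heavy.

left-heavy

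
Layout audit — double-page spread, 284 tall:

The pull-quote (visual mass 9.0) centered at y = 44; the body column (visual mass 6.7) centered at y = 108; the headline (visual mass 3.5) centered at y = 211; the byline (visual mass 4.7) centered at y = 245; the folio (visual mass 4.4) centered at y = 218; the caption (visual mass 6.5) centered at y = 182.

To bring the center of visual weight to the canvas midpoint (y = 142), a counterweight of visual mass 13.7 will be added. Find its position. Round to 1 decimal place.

y ≈ 126.7

With the counterweight, Σw becomes 9.0 + 6.7 + 3.5 + 4.7 + 4.4 + 6.5 + 13.7 = 48.5.
Along y: (5151.8 + 13.7·y) / 48.5 = 142 (existing moment 9.0·44 + 6.7·108 + 3.5·211 + 4.7·245 + 4.4·218 + 6.5·182 = 5151.8) ⇒ y = (6887.0 − 5151.8) / 13.7 ≈ 126.66.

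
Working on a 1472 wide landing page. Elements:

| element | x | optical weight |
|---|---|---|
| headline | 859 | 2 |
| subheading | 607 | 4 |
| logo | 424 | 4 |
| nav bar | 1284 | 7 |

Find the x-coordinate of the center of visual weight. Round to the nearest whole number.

x ≈ 872

Weights sum to 2 + 4 + 4 + 7 = 17.
x-moment: 2·859 + 4·607 + 4·424 + 7·1284 = 14830; centroid 14830/17 ≈ 872.35.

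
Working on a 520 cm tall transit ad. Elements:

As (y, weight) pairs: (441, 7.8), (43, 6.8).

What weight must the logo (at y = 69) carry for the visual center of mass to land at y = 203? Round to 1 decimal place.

w ≈ 5.7

Known weights sum to 7.8 + 6.8 = 14.6; their moment is 7.8·441 + 6.8·43 = 3732.2.
Balance at y = 203 requires (3732.2 + w·69) / (14.6 + w) = 203.
Solving: w = (203·14.6 − 3732.2) / (69 − 203) = -768.4 / -134 ≈ 5.73.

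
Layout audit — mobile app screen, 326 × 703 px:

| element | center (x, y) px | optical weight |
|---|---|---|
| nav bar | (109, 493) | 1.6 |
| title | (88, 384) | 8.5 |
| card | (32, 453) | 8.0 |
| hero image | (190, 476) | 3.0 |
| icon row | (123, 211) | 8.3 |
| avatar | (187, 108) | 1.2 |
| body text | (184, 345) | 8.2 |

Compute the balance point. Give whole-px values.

Weights sum to 1.6 + 8.5 + 8.0 + 3.0 + 8.3 + 1.2 + 8.2 = 38.8.
Σw·x = 4502.5; x̄ = 4502.5/38.8 ≈ 116.04.
y: moment 13814.7 / weight 38.8 ≈ 356.05

(116, 356)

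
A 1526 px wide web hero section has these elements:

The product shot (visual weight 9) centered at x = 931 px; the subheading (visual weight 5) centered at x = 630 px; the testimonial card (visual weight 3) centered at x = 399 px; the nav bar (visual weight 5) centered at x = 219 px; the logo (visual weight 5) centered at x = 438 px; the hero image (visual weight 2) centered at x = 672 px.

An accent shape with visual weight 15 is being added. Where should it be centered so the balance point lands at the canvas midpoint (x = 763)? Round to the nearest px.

New total weight: (9 + 5 + 3 + 5 + 5 + 2) + 15 = 44.
Along x: (17355 + 15·x) / 44 = 763 (existing moment 9·931 + 5·630 + 3·399 + 5·219 + 5·438 + 2·672 = 17355) ⇒ x = (33572 − 17355) / 15 ≈ 1081.13.

x ≈ 1081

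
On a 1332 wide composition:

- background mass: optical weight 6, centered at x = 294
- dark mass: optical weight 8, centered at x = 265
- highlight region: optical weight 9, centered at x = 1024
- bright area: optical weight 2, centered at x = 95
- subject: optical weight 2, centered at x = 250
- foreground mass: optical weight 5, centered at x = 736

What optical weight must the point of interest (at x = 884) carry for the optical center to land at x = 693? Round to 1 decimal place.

w ≈ 24.6

Existing Σw = 32 (6 + 8 + 9 + 2 + 2 + 5); existing moment 6·294 + 8·265 + 9·1024 + 2·95 + 2·250 + 5·736 = 17470.
For the centroid to hit 693: (17470 + w·884) / (32 + w) = 693.
So w = (693·32 − 17470)/(884 − 693) = 4706/191 ≈ 24.64.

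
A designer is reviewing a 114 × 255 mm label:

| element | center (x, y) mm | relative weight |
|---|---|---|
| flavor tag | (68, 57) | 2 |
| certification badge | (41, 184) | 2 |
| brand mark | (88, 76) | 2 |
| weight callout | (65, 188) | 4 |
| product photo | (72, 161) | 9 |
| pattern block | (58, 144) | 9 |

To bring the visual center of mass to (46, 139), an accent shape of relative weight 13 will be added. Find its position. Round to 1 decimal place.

With the accent shape, Σw becomes 2 + 2 + 2 + 4 + 9 + 9 + 13 = 41.
x: target moment 41×46 = 1886; current 2·68 + 2·41 + 2·88 + 4·65 + 9·72 + 9·58 = 1824; the accent shape supplies 62, so x = 62/13 ≈ 4.77.
y: target moment 41×139 = 5699; current 2·57 + 2·184 + 2·76 + 4·188 + 9·161 + 9·144 = 4131; the accent shape supplies 1568, so y = 1568/13 ≈ 120.62.

(4.8, 120.6)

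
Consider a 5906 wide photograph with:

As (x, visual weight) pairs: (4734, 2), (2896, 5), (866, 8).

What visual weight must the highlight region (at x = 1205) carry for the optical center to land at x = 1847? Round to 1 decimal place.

Fixed elements: Σw = 2 + 5 + 8 = 15, Σw·x = 2·4734 + 5·2896 + 8·866 = 30876.
Balance at x = 1847 requires (30876 + w·1205) / (15 + w) = 1847.
Rearranging, w·(1205 − 1847) = 1847·15 − 30876 = -3171, so w ≈ -3171/-642 = 4.94.

w ≈ 4.9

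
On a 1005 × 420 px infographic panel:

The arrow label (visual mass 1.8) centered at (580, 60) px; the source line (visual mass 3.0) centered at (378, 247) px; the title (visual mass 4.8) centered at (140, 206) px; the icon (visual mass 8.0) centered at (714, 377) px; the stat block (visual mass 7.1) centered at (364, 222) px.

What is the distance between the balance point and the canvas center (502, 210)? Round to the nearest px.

≈ 71 px

Weights sum to 1.8 + 3.0 + 4.8 + 8.0 + 7.1 = 24.7.
Σw·x = 1.8·580 + 3.0·378 + 4.8·140 + 8.0·714 + 7.1·364 = 11146.4, so x̄ = 11146.4/24.7 ≈ 451.27.
Σw·y = 1.8·60 + 3.0·247 + 4.8·206 + 8.0·377 + 7.1·222 = 6430.0, so ȳ = 6430.0/24.7 ≈ 260.32.
Relative to (502, 210): Δ = (-50.73, 50.32); |Δ| = √(-50.73² + 50.32²) ≈ 71.46.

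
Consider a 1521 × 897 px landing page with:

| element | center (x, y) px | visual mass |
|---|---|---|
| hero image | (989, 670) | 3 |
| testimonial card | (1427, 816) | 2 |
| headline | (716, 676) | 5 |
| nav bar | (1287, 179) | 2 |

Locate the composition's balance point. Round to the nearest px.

Σw = 3 + 2 + 5 + 2 = 12.
Σw·x = 3·989 + 2·1427 + 5·716 + 2·1287 = 11975, so x̄ = 11975/12 ≈ 997.92.
Σw·y = 3·670 + 2·816 + 5·676 + 2·179 = 7380, so ȳ = 7380/12 ≈ 615.00.

(998, 615)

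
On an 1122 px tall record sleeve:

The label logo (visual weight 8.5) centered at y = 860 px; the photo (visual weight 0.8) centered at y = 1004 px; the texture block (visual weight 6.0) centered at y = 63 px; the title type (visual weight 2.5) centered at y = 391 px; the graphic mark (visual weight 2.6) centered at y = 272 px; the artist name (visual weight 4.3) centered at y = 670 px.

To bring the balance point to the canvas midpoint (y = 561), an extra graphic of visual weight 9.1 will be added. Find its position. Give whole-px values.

After adding the extra graphic, total weight = 8.5 + 0.8 + 6.0 + 2.5 + 2.6 + 4.3 + 9.1 = 33.8.
y: need Σw·y = 33.8·561 = 18961.8. Existing = 8.5·860 + 0.8·1004 + 6.0·63 + 2.5·391 + 2.6·272 + 4.3·670 = 13056.9. Remainder 5904.9 / 9.1 ≈ 648.89.

y ≈ 649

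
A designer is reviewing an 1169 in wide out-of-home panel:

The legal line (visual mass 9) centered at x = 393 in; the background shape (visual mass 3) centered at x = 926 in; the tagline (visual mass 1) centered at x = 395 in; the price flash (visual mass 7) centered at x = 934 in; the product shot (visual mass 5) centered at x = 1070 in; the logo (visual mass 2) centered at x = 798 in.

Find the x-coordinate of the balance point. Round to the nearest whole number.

Total weight = 9 + 3 + 1 + 7 + 5 + 2 = 27.
Σw·x = 20194; x̄ = 20194/27 ≈ 747.93.

x ≈ 748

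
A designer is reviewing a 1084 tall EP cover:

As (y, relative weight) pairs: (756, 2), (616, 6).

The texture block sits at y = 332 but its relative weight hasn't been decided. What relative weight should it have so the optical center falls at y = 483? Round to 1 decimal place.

w ≈ 8.9

Known weights sum to 2 + 6 = 8; their moment is 2·756 + 6·616 = 5208.
For the centroid to hit 483: (5208 + w·332) / (8 + w) = 483.
So w = (483·8 − 5208)/(332 − 483) = -1344/-151 ≈ 8.90.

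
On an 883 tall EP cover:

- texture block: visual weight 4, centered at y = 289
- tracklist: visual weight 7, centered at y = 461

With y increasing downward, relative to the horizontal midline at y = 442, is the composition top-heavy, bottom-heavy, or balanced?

top-heavy

Total weight = 4 + 7 = 11.
y-moment: 4·289 + 7·461 = 4383; centroid 4383/11 ≈ 398.45.
Since 398.5 is above (smaller y than) 442, the composition reads top-heavy.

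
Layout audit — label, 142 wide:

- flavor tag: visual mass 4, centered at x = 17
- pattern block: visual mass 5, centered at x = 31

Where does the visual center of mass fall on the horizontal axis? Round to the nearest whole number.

x ≈ 25

Σw = 4 + 5 = 9.
Σw·x = 4·17 + 5·31 = 223, so x̄ = 223/9 ≈ 24.78.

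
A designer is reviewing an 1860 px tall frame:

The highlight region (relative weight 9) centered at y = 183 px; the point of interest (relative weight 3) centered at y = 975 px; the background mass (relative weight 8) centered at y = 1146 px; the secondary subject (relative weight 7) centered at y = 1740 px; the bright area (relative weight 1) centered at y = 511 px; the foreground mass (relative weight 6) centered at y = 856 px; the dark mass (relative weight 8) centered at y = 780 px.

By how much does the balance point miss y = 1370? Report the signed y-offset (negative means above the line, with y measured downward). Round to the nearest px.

≈ -470 px

Total weight = 9 + 3 + 8 + 7 + 1 + 6 + 8 = 42.
y: moment 37807 / weight 42 ≈ 900.17
Difference: 900.17 − 1370 ≈ -469.83.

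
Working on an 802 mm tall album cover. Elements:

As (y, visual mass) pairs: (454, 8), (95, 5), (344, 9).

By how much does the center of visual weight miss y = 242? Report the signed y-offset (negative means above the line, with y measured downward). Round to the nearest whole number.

Σw = 8 + 5 + 9 = 22.
y: (8·454 + 5·95 + 9·344) / 22 = 7203 / 22 ≈ 327.41
Offset from y = 242: 327.41 − 242 ≈ 85.41.

≈ 85 mm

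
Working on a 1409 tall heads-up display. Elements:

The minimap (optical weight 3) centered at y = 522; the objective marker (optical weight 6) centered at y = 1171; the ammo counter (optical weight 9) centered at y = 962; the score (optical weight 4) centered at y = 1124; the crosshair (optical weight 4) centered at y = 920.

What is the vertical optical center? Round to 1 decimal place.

y ≈ 977.9

Total weight = 3 + 6 + 9 + 4 + 4 = 26.
y: (3·522 + 6·1171 + 9·962 + 4·1124 + 4·920) / 26 = 25426 / 26 ≈ 977.92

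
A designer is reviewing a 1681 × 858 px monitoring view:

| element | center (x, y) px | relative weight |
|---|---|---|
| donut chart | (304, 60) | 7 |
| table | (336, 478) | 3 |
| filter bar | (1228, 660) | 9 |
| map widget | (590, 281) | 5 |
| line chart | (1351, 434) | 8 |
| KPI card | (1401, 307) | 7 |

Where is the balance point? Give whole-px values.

Weights sum to 7 + 3 + 9 + 5 + 8 + 7 = 39.
x: moment 37753 / weight 39 ≈ 968.03
y: moment 14820 / weight 39 ≈ 380.00

(968, 380)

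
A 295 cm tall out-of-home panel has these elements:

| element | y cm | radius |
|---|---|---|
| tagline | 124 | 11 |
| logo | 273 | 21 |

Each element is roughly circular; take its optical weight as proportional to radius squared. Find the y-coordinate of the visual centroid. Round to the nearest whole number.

r² weights: tagline 11² = 121, logo 21² = 441. Total = 562.
Σw·y = 121·124 + 441·273 = 135397, so ȳ = 135397/562 ≈ 240.92.

y ≈ 241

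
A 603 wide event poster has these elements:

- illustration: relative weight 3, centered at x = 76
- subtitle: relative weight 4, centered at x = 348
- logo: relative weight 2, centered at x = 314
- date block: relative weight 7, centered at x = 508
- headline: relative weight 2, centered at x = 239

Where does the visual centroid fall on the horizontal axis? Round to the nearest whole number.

x ≈ 349

Total weight = 3 + 4 + 2 + 7 + 2 = 18.
Σw·x = 3·76 + 4·348 + 2·314 + 7·508 + 2·239 = 6282, so x̄ = 6282/18 ≈ 349.00.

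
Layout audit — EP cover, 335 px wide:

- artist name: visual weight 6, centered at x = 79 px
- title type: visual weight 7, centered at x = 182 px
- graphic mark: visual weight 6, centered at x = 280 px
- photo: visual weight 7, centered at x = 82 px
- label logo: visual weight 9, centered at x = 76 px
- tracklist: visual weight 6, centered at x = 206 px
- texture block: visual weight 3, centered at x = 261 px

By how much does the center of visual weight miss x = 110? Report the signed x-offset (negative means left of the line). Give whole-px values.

Weights sum to 6 + 7 + 6 + 7 + 9 + 6 + 3 = 44.
x: moment 6705 / weight 44 ≈ 152.39
Difference: 152.39 − 110 ≈ 42.39.

≈ 42 px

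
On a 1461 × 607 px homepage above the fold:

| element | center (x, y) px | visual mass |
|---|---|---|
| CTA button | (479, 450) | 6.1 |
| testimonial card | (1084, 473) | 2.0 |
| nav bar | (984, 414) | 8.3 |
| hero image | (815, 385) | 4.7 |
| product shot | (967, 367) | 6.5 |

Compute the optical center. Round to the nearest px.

Weights sum to 6.1 + 2.0 + 8.3 + 4.7 + 6.5 = 27.6.
x-moment: 6.1·479 + 2.0·1084 + 8.3·984 + 4.7·815 + 6.5·967 = 23373.1; centroid 23373.1/27.6 ≈ 846.85.
y-moment: 6.1·450 + 2.0·473 + 8.3·414 + 4.7·385 + 6.5·367 = 11322.2; centroid 11322.2/27.6 ≈ 410.22.

(847, 410)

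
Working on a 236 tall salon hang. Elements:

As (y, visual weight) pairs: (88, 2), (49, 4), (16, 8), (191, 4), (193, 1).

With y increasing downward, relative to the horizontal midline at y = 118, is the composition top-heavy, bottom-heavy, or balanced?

top-heavy

Total weight = 2 + 4 + 8 + 4 + 1 = 19.
Σw·y = 2·88 + 4·49 + 8·16 + 4·191 + 1·193 = 1457, so ȳ = 1457/19 ≈ 76.68.
76.7 lies above (smaller y than) the midline 118, so the layout is top-heavy.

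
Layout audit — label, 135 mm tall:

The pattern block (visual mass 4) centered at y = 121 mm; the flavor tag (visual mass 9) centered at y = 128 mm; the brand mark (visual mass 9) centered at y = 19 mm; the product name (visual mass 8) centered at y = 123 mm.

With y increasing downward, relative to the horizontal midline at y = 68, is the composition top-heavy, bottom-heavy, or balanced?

Σw = 4 + 9 + 9 + 8 = 30.
y-moment: 4·121 + 9·128 + 9·19 + 8·123 = 2791; centroid 2791/30 ≈ 93.03.
93.0 vs midline 68 → bottom-heavy.

bottom-heavy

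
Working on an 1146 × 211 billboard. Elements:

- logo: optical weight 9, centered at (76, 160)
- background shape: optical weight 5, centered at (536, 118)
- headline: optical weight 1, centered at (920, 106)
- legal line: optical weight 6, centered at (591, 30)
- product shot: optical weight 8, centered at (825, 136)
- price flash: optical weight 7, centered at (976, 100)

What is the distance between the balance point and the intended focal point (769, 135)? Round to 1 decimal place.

≈ 179.6

Σw = 9 + 5 + 1 + 6 + 8 + 7 = 36.
x-moment: 9·76 + 5·536 + 1·920 + 6·591 + 8·825 + 7·976 = 21262; centroid 21262/36 ≈ 590.61.
y-moment: 9·160 + 5·118 + 1·106 + 6·30 + 8·136 + 7·100 = 4104; centroid 4104/36 ≈ 114.00.
From (769, 135): dx = -178.39, dy = -21.00, so the distance is √(dx²+dy²) ≈ 179.62.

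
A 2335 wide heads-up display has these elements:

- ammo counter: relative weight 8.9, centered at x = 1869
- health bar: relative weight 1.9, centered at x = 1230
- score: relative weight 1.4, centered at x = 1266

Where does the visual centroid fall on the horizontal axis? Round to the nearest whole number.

x ≈ 1700

Weights sum to 8.9 + 1.9 + 1.4 = 12.2.
Σw·x = 8.9·1869 + 1.9·1230 + 1.4·1266 = 20743.5, so x̄ = 20743.5/12.2 ≈ 1700.29.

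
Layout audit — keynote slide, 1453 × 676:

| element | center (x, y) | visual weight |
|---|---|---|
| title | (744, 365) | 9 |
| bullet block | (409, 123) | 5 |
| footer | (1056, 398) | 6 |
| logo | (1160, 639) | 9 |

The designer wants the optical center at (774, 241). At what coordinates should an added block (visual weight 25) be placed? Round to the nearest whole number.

New total weight: (9 + 5 + 6 + 9) + 25 = 54.
Along x: (25517 + 25·x) / 54 = 774 (existing moment 9·744 + 5·409 + 6·1056 + 9·1160 = 25517) ⇒ x = (41796 − 25517) / 25 ≈ 651.16.
Along y: (12039 + 25·y) / 54 = 241 (existing moment 9·365 + 5·123 + 6·398 + 9·639 = 12039) ⇒ y = (13014 − 12039) / 25 ≈ 39.00.

(651, 39)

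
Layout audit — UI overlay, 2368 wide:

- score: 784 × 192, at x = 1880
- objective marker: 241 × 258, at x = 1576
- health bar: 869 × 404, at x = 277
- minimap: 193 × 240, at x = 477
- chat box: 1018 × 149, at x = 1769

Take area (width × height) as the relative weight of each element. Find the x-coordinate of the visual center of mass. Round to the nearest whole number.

Taking area as weight: score 784·192 = 150528, objective marker 241·258 = 62178, health bar 869·404 = 351076, minimap 193·240 = 46320, chat box 1018·149 = 151682. Sum 761784.
Σw·x = 150528·1880 + 62178·1576 + 351076·277 + 46320·477 + 151682·1769 = 768653318, so x̄ = 768653318/761784 ≈ 1009.02.

x ≈ 1009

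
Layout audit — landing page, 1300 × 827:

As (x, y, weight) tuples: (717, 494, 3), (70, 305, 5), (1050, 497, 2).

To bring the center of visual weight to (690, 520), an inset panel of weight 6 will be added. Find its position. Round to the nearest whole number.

(1073, 720)

New total weight: (3 + 5 + 2) + 6 = 16.
Along x: (4601 + 6·x) / 16 = 690 (existing moment 3·717 + 5·70 + 2·1050 = 4601) ⇒ x = (11040 − 4601) / 6 ≈ 1073.17.
Along y: (4001 + 6·y) / 16 = 520 (existing moment 3·494 + 5·305 + 2·497 = 4001) ⇒ y = (8320 − 4001) / 6 ≈ 719.83.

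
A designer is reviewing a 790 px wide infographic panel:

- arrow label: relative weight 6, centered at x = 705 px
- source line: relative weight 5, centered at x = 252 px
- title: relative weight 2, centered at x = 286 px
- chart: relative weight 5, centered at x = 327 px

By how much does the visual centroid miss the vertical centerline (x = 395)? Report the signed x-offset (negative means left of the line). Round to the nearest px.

≈ 33 px

Total weight = 6 + 5 + 2 + 5 = 18.
Σw·x = 6·705 + 5·252 + 2·286 + 5·327 = 7697, so x̄ = 7697/18 ≈ 427.61.
Difference: 427.61 − 395 ≈ 32.61.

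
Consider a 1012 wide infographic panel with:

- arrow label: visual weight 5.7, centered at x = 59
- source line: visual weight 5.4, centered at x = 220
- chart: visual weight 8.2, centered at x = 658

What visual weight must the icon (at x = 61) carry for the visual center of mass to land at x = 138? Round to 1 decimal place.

w ≈ 55.3

Existing Σw = 19.3 (5.7 + 5.4 + 8.2); existing moment 5.7·59 + 5.4·220 + 8.2·658 = 6919.9.
Set Σw·x/Σw = 138: (6919.9 + 61w) = 138·(19.3 + w).
Solving: w = (138·19.3 − 6919.9) / (61 − 138) = -4256.5 / -77 ≈ 55.28.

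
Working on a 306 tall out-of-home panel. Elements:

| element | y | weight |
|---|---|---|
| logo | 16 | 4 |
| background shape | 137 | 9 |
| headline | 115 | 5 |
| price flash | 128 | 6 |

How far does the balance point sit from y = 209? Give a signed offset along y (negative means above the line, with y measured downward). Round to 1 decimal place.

Weights sum to 4 + 9 + 5 + 6 = 24.
Σw·y = 4·16 + 9·137 + 5·115 + 6·128 = 2640, so ȳ = 2640/24 ≈ 110.00.
Offset from y = 209: 110.00 − 209 ≈ -99.00.

≈ -99.0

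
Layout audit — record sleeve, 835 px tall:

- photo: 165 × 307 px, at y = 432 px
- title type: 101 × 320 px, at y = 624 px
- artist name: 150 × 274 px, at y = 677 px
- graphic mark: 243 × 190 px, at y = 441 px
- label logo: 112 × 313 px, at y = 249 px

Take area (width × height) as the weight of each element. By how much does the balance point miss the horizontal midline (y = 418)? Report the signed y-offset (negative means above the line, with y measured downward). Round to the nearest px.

≈ 64 px

Areas → weights: photo 165·307 = 50655, title type 101·320 = 32320, artist name 150·274 = 41100, graphic mark 243·190 = 46170, label logo 112·313 = 35056; Σw = 205301.
y-moment: 50655·432 + 32320·624 + 41100·677 + 46170·441 + 35056·249 = 98965254; centroid 98965254/205301 ≈ 482.05.
Difference: 482.05 − 418 ≈ 64.05.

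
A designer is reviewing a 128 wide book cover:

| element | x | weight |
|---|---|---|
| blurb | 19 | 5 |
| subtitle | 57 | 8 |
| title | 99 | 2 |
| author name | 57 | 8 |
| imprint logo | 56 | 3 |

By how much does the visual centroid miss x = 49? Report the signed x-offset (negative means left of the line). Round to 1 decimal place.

Weights sum to 5 + 8 + 2 + 8 + 3 = 26.
x: (5·19 + 8·57 + 2·99 + 8·57 + 3·56) / 26 = 1373 / 26 ≈ 52.81
Offset from x = 49: 52.81 − 49 ≈ 3.81.

≈ 3.8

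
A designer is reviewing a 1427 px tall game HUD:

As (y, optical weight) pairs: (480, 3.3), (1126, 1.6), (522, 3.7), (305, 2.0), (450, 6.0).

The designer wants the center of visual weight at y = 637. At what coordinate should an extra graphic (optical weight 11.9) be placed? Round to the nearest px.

After adding the extra graphic, total weight = 3.3 + 1.6 + 3.7 + 2.0 + 6.0 + 11.9 = 28.5.
y: need Σw·y = 28.5·637 = 18154.5. Existing = 3.3·480 + 1.6·1126 + 3.7·522 + 2.0·305 + 6.0·450 = 8627.0. Remainder 9527.5 / 11.9 ≈ 800.63.

y ≈ 801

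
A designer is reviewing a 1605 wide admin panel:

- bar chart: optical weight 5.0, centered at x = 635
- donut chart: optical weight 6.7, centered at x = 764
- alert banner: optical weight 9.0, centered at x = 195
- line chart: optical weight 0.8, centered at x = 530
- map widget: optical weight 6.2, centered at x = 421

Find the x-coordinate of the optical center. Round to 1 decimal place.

x ≈ 472.3

Total weight = 5.0 + 6.7 + 9.0 + 0.8 + 6.2 = 27.7.
x: (5.0·635 + 6.7·764 + 9.0·195 + 0.8·530 + 6.2·421) / 27.7 = 13083.0 / 27.7 ≈ 472.31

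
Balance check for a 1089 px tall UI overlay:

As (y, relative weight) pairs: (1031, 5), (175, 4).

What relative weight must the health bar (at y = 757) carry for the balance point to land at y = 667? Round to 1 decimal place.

w ≈ 1.6

Known weights sum to 5 + 4 = 9; their moment is 5·1031 + 4·175 = 5855.
Balance at y = 667 requires (5855 + w·757) / (9 + w) = 667.
Rearranging, w·(757 − 667) = 667·9 − 5855 = 148, so w ≈ 148/90 = 1.64.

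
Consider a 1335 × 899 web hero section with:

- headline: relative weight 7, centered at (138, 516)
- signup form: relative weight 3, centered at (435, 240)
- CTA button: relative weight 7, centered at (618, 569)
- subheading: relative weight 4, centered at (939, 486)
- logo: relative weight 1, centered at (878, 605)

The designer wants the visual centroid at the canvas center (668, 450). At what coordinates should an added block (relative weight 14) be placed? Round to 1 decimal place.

(915.5, 381.1)

New total weight: (7 + 3 + 7 + 4 + 1) + 14 = 36.
Along x: (11231 + 14·x) / 36 = 668 (existing moment 7·138 + 3·435 + 7·618 + 4·939 + 1·878 = 11231) ⇒ x = (24048 − 11231) / 14 ≈ 915.50.
Along y: (10864 + 14·y) / 36 = 450 (existing moment 7·516 + 3·240 + 7·569 + 4·486 + 1·605 = 10864) ⇒ y = (16200 − 10864) / 14 ≈ 381.14.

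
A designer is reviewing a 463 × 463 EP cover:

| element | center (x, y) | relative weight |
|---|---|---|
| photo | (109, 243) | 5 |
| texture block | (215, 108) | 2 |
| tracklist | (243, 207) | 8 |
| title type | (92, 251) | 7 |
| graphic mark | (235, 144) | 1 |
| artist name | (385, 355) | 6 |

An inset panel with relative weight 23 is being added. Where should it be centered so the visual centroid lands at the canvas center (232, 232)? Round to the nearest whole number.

(259, 215)

With the inset panel, Σw becomes 5 + 2 + 8 + 7 + 1 + 6 + 23 = 52.
x: target moment 52×232 = 12064; current 5·109 + 2·215 + 8·243 + 7·92 + 1·235 + 6·385 = 6108; the inset panel supplies 5956, so x = 5956/23 ≈ 258.96.
y: target moment 52×232 = 12064; current 5·243 + 2·108 + 8·207 + 7·251 + 1·144 + 6·355 = 7118; the inset panel supplies 4946, so y = 4946/23 ≈ 215.04.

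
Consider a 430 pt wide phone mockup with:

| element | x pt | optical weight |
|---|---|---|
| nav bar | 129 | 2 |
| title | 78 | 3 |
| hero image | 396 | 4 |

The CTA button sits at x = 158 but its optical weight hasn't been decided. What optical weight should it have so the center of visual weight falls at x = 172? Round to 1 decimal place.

Existing Σw = 9 (2 + 3 + 4); existing moment 2·129 + 3·78 + 4·396 = 2076.
For the centroid to hit 172: (2076 + w·158) / (9 + w) = 172.
Rearranging, w·(158 − 172) = 172·9 − 2076 = -528, so w ≈ -528/-14 = 37.71.

w ≈ 37.7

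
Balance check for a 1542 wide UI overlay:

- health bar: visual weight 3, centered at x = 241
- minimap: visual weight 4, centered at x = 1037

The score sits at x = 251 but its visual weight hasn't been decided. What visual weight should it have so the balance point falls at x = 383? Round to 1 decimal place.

Known weights sum to 3 + 4 = 7; their moment is 3·241 + 4·1037 = 4871.
Balance at x = 383 requires (4871 + w·251) / (7 + w) = 383.
Solving: w = (383·7 − 4871) / (251 − 383) = -2190 / -132 ≈ 16.59.

w ≈ 16.6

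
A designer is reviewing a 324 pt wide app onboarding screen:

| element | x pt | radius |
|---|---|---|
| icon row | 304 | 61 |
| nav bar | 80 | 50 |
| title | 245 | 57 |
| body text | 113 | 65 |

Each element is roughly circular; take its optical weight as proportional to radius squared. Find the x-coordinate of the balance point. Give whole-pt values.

x ≈ 190

r² weights: icon row 61² = 3721, nav bar 50² = 2500, title 57² = 3249, body text 65² = 4225. Total = 13695.
x-moment: 3721·304 + 2500·80 + 3249·245 + 4225·113 = 2604614; centroid 2604614/13695 ≈ 190.19.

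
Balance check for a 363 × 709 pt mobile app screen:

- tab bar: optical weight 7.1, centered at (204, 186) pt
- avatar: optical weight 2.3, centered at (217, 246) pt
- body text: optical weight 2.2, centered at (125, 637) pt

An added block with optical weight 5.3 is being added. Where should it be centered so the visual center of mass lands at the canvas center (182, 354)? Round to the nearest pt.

With the added block, Σw becomes 7.1 + 2.3 + 2.2 + 5.3 = 16.9.
x: need Σw·x = 16.9·182 = 3075.8. Existing = 7.1·204 + 2.3·217 + 2.2·125 = 2222.5. Remainder 853.3 / 5.3 ≈ 161.00.
y: need Σw·y = 16.9·354 = 5982.6. Existing = 7.1·186 + 2.3·246 + 2.2·637 = 3287.8. Remainder 2694.8 / 5.3 ≈ 508.45.

(161, 508)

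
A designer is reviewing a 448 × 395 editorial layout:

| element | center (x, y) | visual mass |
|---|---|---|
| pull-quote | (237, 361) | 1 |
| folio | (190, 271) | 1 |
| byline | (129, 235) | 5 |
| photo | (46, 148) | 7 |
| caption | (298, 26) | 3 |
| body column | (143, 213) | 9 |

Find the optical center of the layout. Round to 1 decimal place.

(137.5, 186.1)

Total weight = 1 + 1 + 5 + 7 + 3 + 9 = 26.
Σw·x = 1·237 + 1·190 + 5·129 + 7·46 + 3·298 + 9·143 = 3575, so x̄ = 3575/26 ≈ 137.50.
Σw·y = 1·361 + 1·271 + 5·235 + 7·148 + 3·26 + 9·213 = 4838, so ȳ = 4838/26 ≈ 186.08.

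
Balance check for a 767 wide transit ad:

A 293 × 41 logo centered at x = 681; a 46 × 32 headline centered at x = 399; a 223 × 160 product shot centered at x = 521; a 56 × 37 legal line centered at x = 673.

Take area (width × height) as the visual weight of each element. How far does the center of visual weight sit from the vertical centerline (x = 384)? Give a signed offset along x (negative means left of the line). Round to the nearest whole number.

≈ 177

Areas: logo 293·41 = 12013, headline 46·32 = 1472, product shot 223·160 = 35680, legal line 56·37 = 2072. Total weight = 51237.
Σw·x = 12013·681 + 1472·399 + 35680·521 + 2072·673 = 28751917, so x̄ = 28751917/51237 ≈ 561.16.
Against x = 384, that's 561.16 − 384 = 177.16.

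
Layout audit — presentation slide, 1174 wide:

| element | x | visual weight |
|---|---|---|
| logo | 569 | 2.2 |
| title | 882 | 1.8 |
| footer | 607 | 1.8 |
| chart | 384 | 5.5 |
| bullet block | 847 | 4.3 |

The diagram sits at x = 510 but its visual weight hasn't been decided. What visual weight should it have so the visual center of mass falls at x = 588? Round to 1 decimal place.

w ≈ 6.6

Fixed elements: Σw = 2.2 + 1.8 + 1.8 + 5.5 + 4.3 = 15.6, Σw·x = 2.2·569 + 1.8·882 + 1.8·607 + 5.5·384 + 4.3·847 = 9686.1.
For the centroid to hit 588: (9686.1 + w·510) / (15.6 + w) = 588.
Rearranging, w·(510 − 588) = 588·15.6 − 9686.1 = -513.3, so w ≈ -513.3/-78 = 6.58.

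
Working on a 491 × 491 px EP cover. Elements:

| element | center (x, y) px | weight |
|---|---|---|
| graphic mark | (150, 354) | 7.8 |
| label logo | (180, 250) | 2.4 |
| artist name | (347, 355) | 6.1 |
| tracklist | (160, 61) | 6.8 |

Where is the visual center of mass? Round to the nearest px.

Total weight = 7.8 + 2.4 + 6.1 + 6.8 = 23.1.
x-moment: 7.8·150 + 2.4·180 + 6.1·347 + 6.8·160 = 4806.7; centroid 4806.7/23.1 ≈ 208.08.
y-moment: 7.8·354 + 2.4·250 + 6.1·355 + 6.8·61 = 5941.5; centroid 5941.5/23.1 ≈ 257.21.

(208, 257)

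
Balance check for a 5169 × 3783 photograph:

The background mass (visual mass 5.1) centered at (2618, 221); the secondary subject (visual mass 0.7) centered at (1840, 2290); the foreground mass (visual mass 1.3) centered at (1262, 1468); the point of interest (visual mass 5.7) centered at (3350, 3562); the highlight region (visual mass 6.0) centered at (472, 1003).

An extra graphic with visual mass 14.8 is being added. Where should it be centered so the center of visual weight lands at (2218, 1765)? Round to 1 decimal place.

New total weight: (5.1 + 0.7 + 1.3 + 5.7 + 6.0) + 14.8 = 33.6.
x: target moment 33.6×2218 = 74524.8; current 5.1·2618 + 0.7·1840 + 1.3·1262 + 5.7·3350 + 6.0·472 = 38207.4; the extra graphic supplies 36317.4, so x = 36317.4/14.8 ≈ 2453.88.
y: target moment 33.6×1765 = 59304.0; current 5.1·221 + 0.7·2290 + 1.3·1468 + 5.7·3562 + 6.0·1003 = 30959.9; the extra graphic supplies 28344.1, so y = 28344.1/14.8 ≈ 1915.14.

(2453.9, 1915.1)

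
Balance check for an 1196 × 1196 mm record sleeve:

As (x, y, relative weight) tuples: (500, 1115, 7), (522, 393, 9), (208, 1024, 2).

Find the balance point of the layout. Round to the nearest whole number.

(479, 744)

Total weight = 7 + 9 + 2 = 18.
Σw·x = 7·500 + 9·522 + 2·208 = 8614, so x̄ = 8614/18 ≈ 478.56.
Σw·y = 7·1115 + 9·393 + 2·1024 = 13390, so ȳ = 13390/18 ≈ 743.89.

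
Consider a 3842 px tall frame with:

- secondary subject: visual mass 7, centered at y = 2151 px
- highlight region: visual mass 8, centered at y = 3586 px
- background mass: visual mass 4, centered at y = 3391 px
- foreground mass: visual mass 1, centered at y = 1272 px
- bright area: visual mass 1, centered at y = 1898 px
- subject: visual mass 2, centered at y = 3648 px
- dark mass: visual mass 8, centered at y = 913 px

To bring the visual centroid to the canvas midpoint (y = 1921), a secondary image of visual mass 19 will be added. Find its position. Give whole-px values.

After adding the secondary image, total weight = 7 + 8 + 4 + 1 + 1 + 2 + 8 + 19 = 50.
y: need Σw·y = 50·1921 = 96050. Existing = 7·2151 + 8·3586 + 4·3391 + 1·1272 + 1·1898 + 2·3648 + 8·913 = 75079. Remainder 20971 / 19 ≈ 1103.74.

y ≈ 1104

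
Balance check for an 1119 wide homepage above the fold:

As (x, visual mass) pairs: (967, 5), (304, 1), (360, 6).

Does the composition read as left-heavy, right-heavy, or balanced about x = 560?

right-heavy

Σw = 5 + 1 + 6 = 12.
x-moment: 5·967 + 1·304 + 6·360 = 7299; centroid 7299/12 ≈ 608.25.
608.2 lies right of the midline 560, so the layout is right-heavy.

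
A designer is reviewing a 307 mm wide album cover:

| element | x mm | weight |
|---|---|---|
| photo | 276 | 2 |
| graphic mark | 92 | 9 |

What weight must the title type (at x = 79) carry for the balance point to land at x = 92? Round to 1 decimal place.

Fixed elements: Σw = 2 + 9 = 11, Σw·x = 2·276 + 9·92 = 1380.
Set Σw·x/Σw = 92: (1380 + 79w) = 92·(11 + w).
Solving: w = (92·11 − 1380) / (79 − 92) = -368 / -13 ≈ 28.31.

w ≈ 28.3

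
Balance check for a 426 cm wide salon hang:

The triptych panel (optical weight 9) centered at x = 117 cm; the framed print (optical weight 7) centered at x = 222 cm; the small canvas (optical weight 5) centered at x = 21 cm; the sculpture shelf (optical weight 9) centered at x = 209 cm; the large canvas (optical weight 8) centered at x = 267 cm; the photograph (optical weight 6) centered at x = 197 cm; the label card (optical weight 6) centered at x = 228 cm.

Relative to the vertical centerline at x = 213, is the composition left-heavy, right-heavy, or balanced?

left-heavy

Weights sum to 9 + 7 + 5 + 9 + 8 + 6 + 6 = 50.
x: moment 9279 / weight 50 ≈ 185.58
Since 185.6 is left of 213, the composition reads left-heavy.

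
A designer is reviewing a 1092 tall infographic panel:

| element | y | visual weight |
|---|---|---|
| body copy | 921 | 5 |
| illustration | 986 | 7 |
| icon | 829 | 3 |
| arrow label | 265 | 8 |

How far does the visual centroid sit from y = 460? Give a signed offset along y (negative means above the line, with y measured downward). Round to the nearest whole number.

≈ 241

Σw = 5 + 7 + 3 + 8 = 23.
y-moment: 5·921 + 7·986 + 3·829 + 8·265 = 16114; centroid 16114/23 ≈ 700.61.
Offset from y = 460: 700.61 − 460 ≈ 240.61.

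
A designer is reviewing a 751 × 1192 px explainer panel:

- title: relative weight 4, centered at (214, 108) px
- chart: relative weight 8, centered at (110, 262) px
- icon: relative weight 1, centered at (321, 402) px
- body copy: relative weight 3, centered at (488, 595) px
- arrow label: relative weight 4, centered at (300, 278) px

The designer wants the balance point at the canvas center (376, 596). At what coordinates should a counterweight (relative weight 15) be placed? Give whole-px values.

(563, 1002)

New total weight: (4 + 8 + 1 + 3 + 4) + 15 = 35.
x: target moment 35×376 = 13160; current 4·214 + 8·110 + 1·321 + 3·488 + 4·300 = 4721; the counterweight supplies 8439, so x = 8439/15 ≈ 562.60.
y: target moment 35×596 = 20860; current 4·108 + 8·262 + 1·402 + 3·595 + 4·278 = 5827; the counterweight supplies 15033, so y = 15033/15 ≈ 1002.20.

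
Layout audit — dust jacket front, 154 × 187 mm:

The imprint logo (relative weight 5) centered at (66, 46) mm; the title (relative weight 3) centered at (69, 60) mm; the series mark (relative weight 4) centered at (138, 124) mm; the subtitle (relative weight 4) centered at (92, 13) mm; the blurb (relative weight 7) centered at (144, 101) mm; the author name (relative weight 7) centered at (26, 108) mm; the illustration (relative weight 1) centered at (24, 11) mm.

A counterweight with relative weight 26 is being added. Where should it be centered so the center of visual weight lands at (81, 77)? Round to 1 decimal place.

(74.8, 75.3)

With the counterweight, Σw becomes 5 + 3 + 4 + 4 + 7 + 7 + 1 + 26 = 57.
Along x: (2671 + 26·x) / 57 = 81 (existing moment 5·66 + 3·69 + 4·138 + 4·92 + 7·144 + 7·26 + 1·24 = 2671) ⇒ x = (4617 − 2671) / 26 ≈ 74.85.
Along y: (2432 + 26·y) / 57 = 77 (existing moment 5·46 + 3·60 + 4·124 + 4·13 + 7·101 + 7·108 + 1·11 = 2432) ⇒ y = (4389 − 2432) / 26 ≈ 75.27.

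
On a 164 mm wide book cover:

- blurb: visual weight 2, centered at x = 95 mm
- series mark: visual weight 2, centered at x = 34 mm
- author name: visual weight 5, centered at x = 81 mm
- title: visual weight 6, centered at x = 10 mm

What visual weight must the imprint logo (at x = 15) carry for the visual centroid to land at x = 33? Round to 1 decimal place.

w ≈ 12.7

Fixed elements: Σw = 2 + 2 + 5 + 6 = 15, Σw·x = 2·95 + 2·34 + 5·81 + 6·10 = 723.
Balance at x = 33 requires (723 + w·15) / (15 + w) = 33.
Rearranging, w·(15 − 33) = 33·15 − 723 = -228, so w ≈ -228/-18 = 12.67.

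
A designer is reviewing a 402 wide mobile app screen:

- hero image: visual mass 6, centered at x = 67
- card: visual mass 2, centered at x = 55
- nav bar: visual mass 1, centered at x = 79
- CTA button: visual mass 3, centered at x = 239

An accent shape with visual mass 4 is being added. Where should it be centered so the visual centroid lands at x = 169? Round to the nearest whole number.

x ≈ 349

With the accent shape, Σw becomes 6 + 2 + 1 + 3 + 4 = 16.
Along x: (1308 + 4·x) / 16 = 169 (existing moment 6·67 + 2·55 + 1·79 + 3·239 = 1308) ⇒ x = (2704 − 1308) / 4 ≈ 349.00.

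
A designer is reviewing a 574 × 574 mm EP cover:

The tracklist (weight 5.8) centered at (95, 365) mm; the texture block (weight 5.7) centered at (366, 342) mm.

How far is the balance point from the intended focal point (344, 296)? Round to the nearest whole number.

Total weight = 5.8 + 5.7 = 11.5.
Σw·x = 5.8·95 + 5.7·366 = 2637.2, so x̄ = 2637.2/11.5 ≈ 229.32.
Σw·y = 5.8·365 + 5.7·342 = 4066.4, so ȳ = 4066.4/11.5 ≈ 353.60.
Offset from (344, 296): Δx ≈ -114.68, Δy ≈ 57.60; distance = √(Δx² + Δy²) ≈ 128.33.

≈ 128 mm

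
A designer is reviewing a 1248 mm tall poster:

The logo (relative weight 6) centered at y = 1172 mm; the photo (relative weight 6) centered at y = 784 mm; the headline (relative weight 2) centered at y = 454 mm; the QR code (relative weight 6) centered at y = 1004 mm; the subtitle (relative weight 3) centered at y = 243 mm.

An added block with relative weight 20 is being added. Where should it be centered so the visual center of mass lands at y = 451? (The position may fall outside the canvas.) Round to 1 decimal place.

y ≈ -0.2

After adding the added block, total weight = 6 + 6 + 2 + 6 + 3 + 20 = 43.
y: target moment 43×451 = 19393; current 6·1172 + 6·784 + 2·454 + 6·1004 + 3·243 = 19397; the added block supplies -4, so y = -4/20 ≈ -0.20.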